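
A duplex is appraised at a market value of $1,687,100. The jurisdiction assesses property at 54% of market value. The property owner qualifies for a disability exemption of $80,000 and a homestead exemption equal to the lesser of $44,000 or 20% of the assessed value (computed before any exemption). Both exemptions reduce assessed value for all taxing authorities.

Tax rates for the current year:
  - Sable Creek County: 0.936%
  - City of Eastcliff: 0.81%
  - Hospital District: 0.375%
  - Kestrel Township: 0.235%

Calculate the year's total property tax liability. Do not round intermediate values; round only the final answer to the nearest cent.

Assessed value = $1,687,100 × 0.54 = $911,034
Homestead exemption = min($44,000, 20% × $911,034) = min($44,000, $182,206.8) = $44,000 (dollar cap binds)
Taxable value = $911,034 − $80,000 − $44,000 = $787,034
Sable Creek County: $787,034 × 0.00936 = $7,366.63824
City of Eastcliff: $787,034 × 0.0081 = $6,374.9754
Hospital District: $787,034 × 0.00375 = $2,951.3775
Kestrel Township: $787,034 × 0.00235 = $1,849.5299
Total = $18,542.52104

$18,542.52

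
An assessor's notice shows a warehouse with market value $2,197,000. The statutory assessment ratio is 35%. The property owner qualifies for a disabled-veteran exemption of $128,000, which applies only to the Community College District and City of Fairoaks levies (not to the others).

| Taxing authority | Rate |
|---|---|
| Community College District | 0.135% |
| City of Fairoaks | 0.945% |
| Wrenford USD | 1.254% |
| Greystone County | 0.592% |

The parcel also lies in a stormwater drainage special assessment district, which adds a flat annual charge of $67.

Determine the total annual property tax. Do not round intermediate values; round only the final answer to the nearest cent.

Assessed value = $2,197,000 × 0.35 = $768,950
Community College District: ($768,950 − $128,000) × 0.00135 = $640,950 × 0.00135 = $865.2825
City of Fairoaks: ($768,950 − $128,000) × 0.00945 = $640,950 × 0.00945 = $6,056.9775
Wrenford USD: $768,950 × 0.01254 = $9,642.633
Greystone County: $768,950 × 0.00592 = $4,552.184
Levies subtotal = $21,117.077
Total = $21,117.077 + $67 = $21,184.077

$21,184.08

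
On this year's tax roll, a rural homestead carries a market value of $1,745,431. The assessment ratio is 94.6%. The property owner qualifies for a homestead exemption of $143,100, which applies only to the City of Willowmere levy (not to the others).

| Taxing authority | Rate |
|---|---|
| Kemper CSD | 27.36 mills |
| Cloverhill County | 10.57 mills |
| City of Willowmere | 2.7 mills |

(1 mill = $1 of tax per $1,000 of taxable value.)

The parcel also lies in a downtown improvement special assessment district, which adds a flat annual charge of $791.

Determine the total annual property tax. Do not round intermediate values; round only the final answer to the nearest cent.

$67,491.98

Assessed value = $1,745,431 × 0.946 = $1,651,177.726
Kemper CSD: $1,651,177.726 × 0.02736 = $45,176.22258336
Cloverhill County: $1,651,177.726 × 0.01057 = $17,452.94856382
City of Willowmere: ($1,651,177.726 − $143,100) × 0.0027 = $1,508,077.726 × 0.0027 = $4,071.8098602
Levies subtotal = $66,700.98100738
Total = $66,700.98100738 + $791 = $67,491.98100738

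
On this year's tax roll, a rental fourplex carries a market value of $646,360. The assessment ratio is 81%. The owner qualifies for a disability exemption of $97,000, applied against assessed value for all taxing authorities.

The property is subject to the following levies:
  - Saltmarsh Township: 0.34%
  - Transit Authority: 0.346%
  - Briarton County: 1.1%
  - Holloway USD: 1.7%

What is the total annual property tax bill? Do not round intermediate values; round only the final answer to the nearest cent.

Assessed value = $646,360 × 0.81 = $523,551.6
Taxable value = $523,551.6 − $97,000 = $426,551.6
Saltmarsh Township: $426,551.6 × 0.0034 = $1,450.27544
Transit Authority: $426,551.6 × 0.00346 = $1,475.868536
Briarton County: $426,551.6 × 0.011 = $4,692.0676
Holloway USD: $426,551.6 × 0.017 = $7,251.3772
Total = $1,450.27544 + $1,475.868536 + $4,692.0676 + $7,251.3772 = $14,869.588776

$14,869.59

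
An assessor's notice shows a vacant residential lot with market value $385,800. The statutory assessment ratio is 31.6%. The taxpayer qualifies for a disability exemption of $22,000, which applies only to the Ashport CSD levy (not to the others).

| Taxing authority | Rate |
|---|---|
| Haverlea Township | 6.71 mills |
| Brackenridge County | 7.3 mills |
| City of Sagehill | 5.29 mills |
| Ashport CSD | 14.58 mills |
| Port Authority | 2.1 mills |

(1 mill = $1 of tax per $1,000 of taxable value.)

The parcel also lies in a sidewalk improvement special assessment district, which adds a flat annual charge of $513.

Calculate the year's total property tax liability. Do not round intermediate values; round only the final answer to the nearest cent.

$4,578.66

Assessed value = $385,800 × 0.316 = $121,912.8
Haverlea Township: $121,912.8 × 0.00671 = $818.034888
Brackenridge County: $121,912.8 × 0.0073 = $889.96344
City of Sagehill: $121,912.8 × 0.00529 = $644.918712
Ashport CSD: ($121,912.8 − $22,000) × 0.01458 = $99,912.8 × 0.01458 = $1,456.728624
Port Authority: $121,912.8 × 0.0021 = $256.01688
Levies subtotal = $4,065.662544
Total = $4,065.662544 + $513 = $4,578.662544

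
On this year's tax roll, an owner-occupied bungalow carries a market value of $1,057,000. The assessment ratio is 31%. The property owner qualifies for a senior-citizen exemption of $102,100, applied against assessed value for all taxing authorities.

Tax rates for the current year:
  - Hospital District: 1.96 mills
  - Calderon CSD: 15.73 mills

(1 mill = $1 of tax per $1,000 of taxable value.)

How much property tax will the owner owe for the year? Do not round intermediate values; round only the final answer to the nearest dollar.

$3,990

Assessed value = $1,057,000 × 0.31 = $327,670
Taxable value = $327,670 − $102,100 = $225,570
Hospital District: $225,570 × 0.00196 = $442.1172
Calderon CSD: $225,570 × 0.01573 = $3,548.2161
Total = $442.1172 + $3,548.2161 = $3,990.3333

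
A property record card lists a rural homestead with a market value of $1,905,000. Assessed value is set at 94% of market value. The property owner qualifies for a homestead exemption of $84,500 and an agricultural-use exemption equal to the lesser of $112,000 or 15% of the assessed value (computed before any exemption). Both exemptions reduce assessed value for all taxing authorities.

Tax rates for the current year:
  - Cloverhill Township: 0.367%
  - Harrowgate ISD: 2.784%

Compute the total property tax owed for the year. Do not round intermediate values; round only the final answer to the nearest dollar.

$50,233

Assessed value = $1,905,000 × 0.94 = $1,790,700
Agricultural-use exemption = min($112,000, 15% × $1,790,700) = min($112,000, $268,605) = $112,000 (dollar cap binds)
Taxable value = $1,790,700 − $84,500 − $112,000 = $1,594,200
Cloverhill Township: $1,594,200 × 0.00367 = $5,850.714
Harrowgate ISD: $1,594,200 × 0.02784 = $44,382.528
Total = $50,233.242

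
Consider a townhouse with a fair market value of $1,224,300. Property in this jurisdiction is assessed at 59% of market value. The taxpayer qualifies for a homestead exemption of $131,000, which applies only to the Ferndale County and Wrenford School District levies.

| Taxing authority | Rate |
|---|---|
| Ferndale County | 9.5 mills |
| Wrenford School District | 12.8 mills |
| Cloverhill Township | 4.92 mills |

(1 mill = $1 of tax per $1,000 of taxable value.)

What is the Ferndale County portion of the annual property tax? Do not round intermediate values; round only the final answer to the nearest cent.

$5,617.70

Assessed value = $1,224,300 × 0.59 = $722,337
Ferndale County taxable value = $722,337 − $131,000 = $591,337
Ferndale County levy = $591,337 × 0.0095 = $5,617.7015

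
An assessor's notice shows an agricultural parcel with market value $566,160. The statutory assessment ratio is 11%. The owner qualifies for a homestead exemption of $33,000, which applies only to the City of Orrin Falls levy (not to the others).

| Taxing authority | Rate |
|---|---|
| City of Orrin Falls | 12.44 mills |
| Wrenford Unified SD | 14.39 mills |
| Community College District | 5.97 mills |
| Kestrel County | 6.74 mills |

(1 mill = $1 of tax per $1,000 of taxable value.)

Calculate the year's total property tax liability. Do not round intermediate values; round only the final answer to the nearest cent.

$2,051.94

Assessed value = $566,160 × 0.11 = $62,277.6
City of Orrin Falls: ($62,277.6 − $33,000) × 0.01244 = $29,277.6 × 0.01244 = $364.213344
Wrenford Unified SD: $62,277.6 × 0.01439 = $896.174664
Community College District: $62,277.6 × 0.00597 = $371.797272
Kestrel County: $62,277.6 × 0.00674 = $419.751024
Total = $2,051.936304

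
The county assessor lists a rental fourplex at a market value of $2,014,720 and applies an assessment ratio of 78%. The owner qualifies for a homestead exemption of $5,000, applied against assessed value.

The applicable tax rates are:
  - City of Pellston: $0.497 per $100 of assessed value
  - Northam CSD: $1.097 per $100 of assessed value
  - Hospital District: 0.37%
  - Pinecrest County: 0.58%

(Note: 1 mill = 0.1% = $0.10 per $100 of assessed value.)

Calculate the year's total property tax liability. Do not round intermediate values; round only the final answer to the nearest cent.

$39,851.29

Assessed value = $2,014,720 × 0.78 = $1,571,481.6
Taxable value = $1,571,481.6 − $5,000 = $1,566,481.6
City of Pellston: $1,566,481.6 × 0.00497 = $7,785.413552
Northam CSD: $1,566,481.6 × 0.01097 = $17,184.303152
Hospital District: $1,566,481.6 × 0.0037 = $5,795.98192
Pinecrest County: $1,566,481.6 × 0.0058 = $9,085.59328
Total = $39,851.291904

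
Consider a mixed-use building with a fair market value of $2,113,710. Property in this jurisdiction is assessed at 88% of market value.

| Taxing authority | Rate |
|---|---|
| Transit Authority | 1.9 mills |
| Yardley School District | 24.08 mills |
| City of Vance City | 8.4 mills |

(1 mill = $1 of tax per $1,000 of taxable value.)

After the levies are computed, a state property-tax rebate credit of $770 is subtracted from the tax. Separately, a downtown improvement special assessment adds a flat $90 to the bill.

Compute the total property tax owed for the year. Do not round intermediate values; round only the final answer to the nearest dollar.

$63,269

Assessed value = $2,113,710 × 0.88 = $1,860,064.8
Transit Authority: $1,860,064.8 × 0.0019 = $3,534.12312
Yardley School District: $1,860,064.8 × 0.02408 = $44,790.360384
City of Vance City: $1,860,064.8 × 0.0084 = $15,624.54432
Levies subtotal = $63,949.027824
After credit = $63,949.027824 − $770 = $63,179.027824
Total = $63,179.027824 + $90 = $63,269.027824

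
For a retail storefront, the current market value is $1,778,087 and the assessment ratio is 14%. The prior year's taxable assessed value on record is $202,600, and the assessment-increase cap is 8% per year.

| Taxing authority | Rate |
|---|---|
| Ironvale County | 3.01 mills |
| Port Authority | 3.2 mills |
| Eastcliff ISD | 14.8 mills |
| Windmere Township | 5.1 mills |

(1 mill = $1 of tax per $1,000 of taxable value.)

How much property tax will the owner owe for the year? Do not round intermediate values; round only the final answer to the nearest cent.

$5,713.08

Uncapped assessed value = $1,778,087 × 0.14 = $248,932.18
Cap limit = $202,600 × 1.08 = $218,808
Taxable assessed value = min($248,932.18, $218,808) = $218,808 (cap binds)
Ironvale County: $218,808 × 0.00301 = $658.61208
Port Authority: $218,808 × 0.0032 = $700.1856
Eastcliff ISD: $218,808 × 0.0148 = $3,238.3584
Windmere Township: $218,808 × 0.0051 = $1,115.9208
Total = $5,713.07688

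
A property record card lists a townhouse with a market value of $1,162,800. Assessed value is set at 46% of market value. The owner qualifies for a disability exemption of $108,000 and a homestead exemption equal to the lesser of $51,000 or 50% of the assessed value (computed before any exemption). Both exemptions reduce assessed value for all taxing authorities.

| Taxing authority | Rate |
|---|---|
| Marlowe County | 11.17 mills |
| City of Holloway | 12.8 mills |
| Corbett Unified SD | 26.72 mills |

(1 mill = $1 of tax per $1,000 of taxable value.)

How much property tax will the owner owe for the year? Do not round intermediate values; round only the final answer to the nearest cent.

$19,053.76

Assessed value = $1,162,800 × 0.46 = $534,888
Homestead exemption = min($51,000, 50% × $534,888) = min($51,000, $267,444) = $51,000 (dollar cap binds)
Taxable value = $534,888 − $108,000 − $51,000 = $375,888
Marlowe County: $375,888 × 0.01117 = $4,198.66896
City of Holloway: $375,888 × 0.0128 = $4,811.3664
Corbett Unified SD: $375,888 × 0.02672 = $10,043.72736
Total = $19,053.76272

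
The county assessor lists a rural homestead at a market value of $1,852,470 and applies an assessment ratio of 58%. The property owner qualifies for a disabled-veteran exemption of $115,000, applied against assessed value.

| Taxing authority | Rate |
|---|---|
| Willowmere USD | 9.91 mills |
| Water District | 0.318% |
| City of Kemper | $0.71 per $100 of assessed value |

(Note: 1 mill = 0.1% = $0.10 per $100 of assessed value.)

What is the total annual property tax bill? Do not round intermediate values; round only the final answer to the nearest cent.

$19,370.94

Assessed value = $1,852,470 × 0.58 = $1,074,432.6
Taxable value = $1,074,432.6 − $115,000 = $959,432.6
Willowmere USD: $959,432.6 × 0.00991 = $9,507.977066
Water District: $959,432.6 × 0.00318 = $3,050.995668
City of Kemper: $959,432.6 × 0.0071 = $6,811.97146
Total = $19,370.944194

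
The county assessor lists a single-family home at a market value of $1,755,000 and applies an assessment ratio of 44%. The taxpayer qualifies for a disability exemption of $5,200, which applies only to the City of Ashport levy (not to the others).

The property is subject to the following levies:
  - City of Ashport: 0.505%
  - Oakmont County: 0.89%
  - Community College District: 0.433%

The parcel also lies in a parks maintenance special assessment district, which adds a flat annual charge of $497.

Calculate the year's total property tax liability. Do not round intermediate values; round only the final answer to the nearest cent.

Assessed value = $1,755,000 × 0.44 = $772,200
City of Ashport: ($772,200 − $5,200) × 0.00505 = $767,000 × 0.00505 = $3,873.35
Oakmont County: $772,200 × 0.0089 = $6,872.58
Community College District: $772,200 × 0.00433 = $3,343.626
Levies subtotal = $14,089.556
Total = $14,089.556 + $497 = $14,586.556

$14,586.56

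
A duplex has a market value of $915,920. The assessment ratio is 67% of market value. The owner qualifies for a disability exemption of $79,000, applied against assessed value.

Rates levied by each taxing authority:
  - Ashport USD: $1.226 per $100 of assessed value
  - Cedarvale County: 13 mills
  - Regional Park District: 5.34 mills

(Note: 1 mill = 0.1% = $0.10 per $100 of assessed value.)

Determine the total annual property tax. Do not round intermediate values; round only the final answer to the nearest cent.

$16,360.79

Assessed value = $915,920 × 0.67 = $613,666.4
Taxable value = $613,666.4 − $79,000 = $534,666.4
Ashport USD: $534,666.4 × 0.01226 = $6,555.010064
Cedarvale County: $534,666.4 × 0.013 = $6,950.6632
Regional Park District: $534,666.4 × 0.00534 = $2,855.118576
Total = $16,360.79184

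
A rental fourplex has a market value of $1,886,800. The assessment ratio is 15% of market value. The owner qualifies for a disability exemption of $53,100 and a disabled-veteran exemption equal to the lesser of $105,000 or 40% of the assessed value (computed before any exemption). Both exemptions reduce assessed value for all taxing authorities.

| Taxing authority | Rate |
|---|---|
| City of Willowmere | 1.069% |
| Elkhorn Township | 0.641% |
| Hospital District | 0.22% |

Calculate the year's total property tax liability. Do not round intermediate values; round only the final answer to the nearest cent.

$2,410.96

Assessed value = $1,886,800 × 0.15 = $283,020
Disabled-veteran exemption = min($105,000, 40% × $283,020) = min($105,000, $113,208) = $105,000 (dollar cap binds)
Taxable value = $283,020 − $53,100 − $105,000 = $124,920
City of Willowmere: $124,920 × 0.01069 = $1,335.3948
Elkhorn Township: $124,920 × 0.00641 = $800.7372
Hospital District: $124,920 × 0.0022 = $274.824
Total = $2,410.956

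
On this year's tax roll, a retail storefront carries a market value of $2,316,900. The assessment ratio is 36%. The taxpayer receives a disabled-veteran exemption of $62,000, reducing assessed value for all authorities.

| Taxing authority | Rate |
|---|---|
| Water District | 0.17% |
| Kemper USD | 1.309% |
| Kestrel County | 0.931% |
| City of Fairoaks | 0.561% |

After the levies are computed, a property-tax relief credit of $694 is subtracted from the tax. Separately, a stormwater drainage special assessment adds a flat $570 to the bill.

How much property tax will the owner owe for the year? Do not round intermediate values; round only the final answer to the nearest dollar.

Assessed value = $2,316,900 × 0.36 = $834,084
Taxable value = $834,084 − $62,000 = $772,084
Water District: $772,084 × 0.0017 = $1,312.5428
Kemper USD: $772,084 × 0.01309 = $10,106.57956
Kestrel County: $772,084 × 0.00931 = $7,188.10204
City of Fairoaks: $772,084 × 0.00561 = $4,331.39124
Levies subtotal = $22,938.61564
After credit = $22,938.61564 − $694 = $22,244.61564
Total = $22,244.61564 + $570 = $22,814.61564

$22,815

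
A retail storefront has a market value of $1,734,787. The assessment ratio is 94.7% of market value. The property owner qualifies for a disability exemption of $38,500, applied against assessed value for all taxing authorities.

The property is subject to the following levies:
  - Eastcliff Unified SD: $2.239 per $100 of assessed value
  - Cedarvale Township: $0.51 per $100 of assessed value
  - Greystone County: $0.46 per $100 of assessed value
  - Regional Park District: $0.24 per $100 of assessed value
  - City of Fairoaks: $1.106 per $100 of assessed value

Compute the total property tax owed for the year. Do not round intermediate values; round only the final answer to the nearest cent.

$73,077.84

Assessed value = $1,734,787 × 0.947 = $1,642,843.289
Taxable value = $1,642,843.289 − $38,500 = $1,604,343.289
Eastcliff Unified SD: $1,604,343.289 × 0.02239 = $35,921.24624071
Cedarvale Township: $1,604,343.289 × 0.0051 = $8,182.1507739
Greystone County: $1,604,343.289 × 0.0046 = $7,379.9791294
Regional Park District: $1,604,343.289 × 0.0024 = $3,850.4238936
City of Fairoaks: $1,604,343.289 × 0.01106 = $17,744.03677634
Total = $35,921.24624071 + $8,182.1507739 + $7,379.9791294 + $3,850.4238936 + $17,744.03677634 = $73,077.83681395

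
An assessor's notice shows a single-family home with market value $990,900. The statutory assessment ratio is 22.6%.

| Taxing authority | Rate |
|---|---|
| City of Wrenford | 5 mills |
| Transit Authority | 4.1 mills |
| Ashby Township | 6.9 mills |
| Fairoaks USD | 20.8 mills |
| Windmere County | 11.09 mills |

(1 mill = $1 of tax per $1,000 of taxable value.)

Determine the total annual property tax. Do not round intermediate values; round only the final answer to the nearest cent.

Assessed value = $990,900 × 0.226 = $223,943.4
City of Wrenford: $223,943.4 × 0.005 = $1,119.717
Transit Authority: $223,943.4 × 0.0041 = $918.16794
Ashby Township: $223,943.4 × 0.0069 = $1,545.20946
Fairoaks USD: $223,943.4 × 0.0208 = $4,658.02272
Windmere County: $223,943.4 × 0.01109 = $2,483.532306
Total = $1,119.717 + $918.16794 + $1,545.20946 + $4,658.02272 + $2,483.532306 = $10,724.649426

$10,724.65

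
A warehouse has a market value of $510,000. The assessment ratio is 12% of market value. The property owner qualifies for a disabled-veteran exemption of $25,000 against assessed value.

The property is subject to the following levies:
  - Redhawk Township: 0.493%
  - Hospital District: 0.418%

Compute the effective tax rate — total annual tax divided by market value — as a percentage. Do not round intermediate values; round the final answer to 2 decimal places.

Assessed value = $510,000 × 0.12 = $61,200
Taxable value = $61,200 − $25,000 = $36,200
Redhawk Township: $36,200 × 0.00493 = $178.466
Hospital District: $36,200 × 0.00418 = $151.316
Total tax = $329.782
Effective rate = $329.782 ÷ $510,000 = 0.06% of market value

0.06%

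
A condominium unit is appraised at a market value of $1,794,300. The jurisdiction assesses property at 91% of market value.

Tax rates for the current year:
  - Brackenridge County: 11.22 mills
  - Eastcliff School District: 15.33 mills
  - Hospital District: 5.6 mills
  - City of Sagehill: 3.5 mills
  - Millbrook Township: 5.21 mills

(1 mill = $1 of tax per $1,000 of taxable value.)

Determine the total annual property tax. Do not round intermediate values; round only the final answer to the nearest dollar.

$66,717

Assessed value = $1,794,300 × 0.91 = $1,632,813
Brackenridge County: $1,632,813 × 0.01122 = $18,320.16186
Eastcliff School District: $1,632,813 × 0.01533 = $25,031.02329
Hospital District: $1,632,813 × 0.0056 = $9,143.7528
City of Sagehill: $1,632,813 × 0.0035 = $5,714.8455
Millbrook Township: $1,632,813 × 0.00521 = $8,506.95573
Total = $18,320.16186 + $25,031.02329 + $9,143.7528 + $5,714.8455 + $8,506.95573 = $66,716.73918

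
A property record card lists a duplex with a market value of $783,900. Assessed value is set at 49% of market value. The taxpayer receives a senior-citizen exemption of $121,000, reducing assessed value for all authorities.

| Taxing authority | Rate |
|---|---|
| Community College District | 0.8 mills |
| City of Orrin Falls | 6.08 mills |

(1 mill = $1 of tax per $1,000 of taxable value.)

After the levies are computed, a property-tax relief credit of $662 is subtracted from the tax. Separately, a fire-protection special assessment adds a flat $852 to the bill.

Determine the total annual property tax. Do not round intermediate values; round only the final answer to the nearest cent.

Assessed value = $783,900 × 0.49 = $384,111
Taxable value = $384,111 − $121,000 = $263,111
Community College District: $263,111 × 0.0008 = $210.4888
City of Orrin Falls: $263,111 × 0.00608 = $1,599.71488
Levies subtotal = $1,810.20368
After credit = $1,810.20368 − $662 = $1,148.20368
Total = $1,148.20368 + $852 = $2,000.20368

$2,000.20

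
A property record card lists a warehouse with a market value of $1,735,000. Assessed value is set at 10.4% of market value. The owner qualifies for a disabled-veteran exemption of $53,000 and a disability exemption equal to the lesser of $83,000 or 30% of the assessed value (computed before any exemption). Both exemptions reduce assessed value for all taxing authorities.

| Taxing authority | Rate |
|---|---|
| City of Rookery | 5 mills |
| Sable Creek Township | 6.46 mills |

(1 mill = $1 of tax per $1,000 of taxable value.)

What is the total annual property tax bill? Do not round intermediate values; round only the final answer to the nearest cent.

Assessed value = $1,735,000 × 0.104 = $180,440
Disability exemption = min($83,000, 30% × $180,440) = min($83,000, $54,132) = $54,132 (percentage binds)
Taxable value = $180,440 − $53,000 − $54,132 = $73,308
City of Rookery: $73,308 × 0.005 = $366.54
Sable Creek Township: $73,308 × 0.00646 = $473.56968
Total = $840.10968

$840.11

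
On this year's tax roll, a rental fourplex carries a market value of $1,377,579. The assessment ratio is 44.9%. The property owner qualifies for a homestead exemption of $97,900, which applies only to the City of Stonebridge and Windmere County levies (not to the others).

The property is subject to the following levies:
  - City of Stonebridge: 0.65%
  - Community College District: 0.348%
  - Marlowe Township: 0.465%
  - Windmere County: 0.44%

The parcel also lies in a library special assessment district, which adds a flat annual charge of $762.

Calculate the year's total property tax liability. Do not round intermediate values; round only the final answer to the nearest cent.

$11,465.57

Assessed value = $1,377,579 × 0.449 = $618,532.971
City of Stonebridge: ($618,532.971 − $97,900) × 0.0065 = $520,632.971 × 0.0065 = $3,384.1143115
Community College District: $618,532.971 × 0.00348 = $2,152.49473908
Marlowe Township: $618,532.971 × 0.00465 = $2,876.17831515
Windmere County: ($618,532.971 − $97,900) × 0.0044 = $520,632.971 × 0.0044 = $2,290.7850724
Levies subtotal = $10,703.57243813
Total = $10,703.57243813 + $762 = $11,465.57243813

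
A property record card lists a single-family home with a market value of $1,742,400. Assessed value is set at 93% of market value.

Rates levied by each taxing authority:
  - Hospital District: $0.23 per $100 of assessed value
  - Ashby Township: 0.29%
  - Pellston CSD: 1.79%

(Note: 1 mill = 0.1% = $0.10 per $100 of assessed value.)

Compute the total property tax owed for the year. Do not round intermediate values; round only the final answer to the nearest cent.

$37,431.98

Assessed value = $1,742,400 × 0.93 = $1,620,432
Hospital District: $1,620,432 × 0.0023 = $3,726.9936
Ashby Township: $1,620,432 × 0.0029 = $4,699.2528
Pellston CSD: $1,620,432 × 0.0179 = $29,005.7328
Total = $37,431.9792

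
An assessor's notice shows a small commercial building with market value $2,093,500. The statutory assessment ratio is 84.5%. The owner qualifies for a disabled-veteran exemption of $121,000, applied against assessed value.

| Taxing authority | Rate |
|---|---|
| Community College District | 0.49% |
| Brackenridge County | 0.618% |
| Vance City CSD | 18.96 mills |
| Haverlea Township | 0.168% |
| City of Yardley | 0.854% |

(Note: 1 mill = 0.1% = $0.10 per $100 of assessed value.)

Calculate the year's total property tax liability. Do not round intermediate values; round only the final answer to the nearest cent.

Assessed value = $2,093,500 × 0.845 = $1,769,007.5
Taxable value = $1,769,007.5 − $121,000 = $1,648,007.5
Community College District: $1,648,007.5 × 0.0049 = $8,075.23675
Brackenridge County: $1,648,007.5 × 0.00618 = $10,184.68635
Vance City CSD: $1,648,007.5 × 0.01896 = $31,246.2222
Haverlea Township: $1,648,007.5 × 0.00168 = $2,768.6526
City of Yardley: $1,648,007.5 × 0.00854 = $14,073.98405
Total = $66,348.78195

$66,348.78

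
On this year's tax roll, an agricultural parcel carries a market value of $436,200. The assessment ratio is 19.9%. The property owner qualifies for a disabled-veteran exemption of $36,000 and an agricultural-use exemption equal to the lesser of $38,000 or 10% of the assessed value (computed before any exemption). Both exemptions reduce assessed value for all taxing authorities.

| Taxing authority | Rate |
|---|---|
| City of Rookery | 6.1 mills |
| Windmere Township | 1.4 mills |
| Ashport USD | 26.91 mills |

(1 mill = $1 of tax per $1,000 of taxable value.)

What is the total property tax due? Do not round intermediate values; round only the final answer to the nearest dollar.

Assessed value = $436,200 × 0.199 = $86,803.8
Agricultural-use exemption = min($38,000, 10% × $86,803.8) = min($38,000, $8,680.38) = $8,680.38 (percentage binds)
Taxable value = $86,803.8 − $36,000 − $8,680.38 = $42,123.42
City of Rookery: $42,123.42 × 0.0061 = $256.952862
Windmere Township: $42,123.42 × 0.0014 = $58.972788
Ashport USD: $42,123.42 × 0.02691 = $1,133.5412322
Total = $1,449.4668822

$1,449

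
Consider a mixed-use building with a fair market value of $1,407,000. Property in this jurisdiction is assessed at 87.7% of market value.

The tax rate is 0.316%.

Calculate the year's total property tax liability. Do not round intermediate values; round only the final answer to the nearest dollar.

$3,899

Assessed value = $1,407,000 × 0.877 = $1,233,939
Tax = $1,233,939 × 0.00316 = $3,899.24724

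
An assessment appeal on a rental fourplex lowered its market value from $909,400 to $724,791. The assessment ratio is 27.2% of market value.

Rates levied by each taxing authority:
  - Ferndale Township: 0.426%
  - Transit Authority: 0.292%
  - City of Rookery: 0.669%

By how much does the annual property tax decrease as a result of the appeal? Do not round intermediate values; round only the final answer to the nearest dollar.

Old assessed value = $909,400 × 0.272 = $247,356.8
New assessed value = $724,791 × 0.272 = $197,143.152
Combined rate = 0.00426 + 0.00292 + 0.00669 = 0.01387
Old tax = $247,356.8 × 0.01387 = $3,430.838816
New tax = $197,143.152 × 0.01387 = $2,734.37551824
Reduction = $3,430.838816 − $2,734.37551824 = $696.46329776

$696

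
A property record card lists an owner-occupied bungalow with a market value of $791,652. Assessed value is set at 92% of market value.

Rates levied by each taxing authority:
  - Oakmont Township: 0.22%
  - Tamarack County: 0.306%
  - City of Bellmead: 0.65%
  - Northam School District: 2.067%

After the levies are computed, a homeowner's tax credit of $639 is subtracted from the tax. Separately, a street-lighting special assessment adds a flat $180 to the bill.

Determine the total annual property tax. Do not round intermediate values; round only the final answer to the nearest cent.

$23,160.41

Assessed value = $791,652 × 0.92 = $728,319.84
Oakmont Township: $728,319.84 × 0.0022 = $1,602.303648
Tamarack County: $728,319.84 × 0.00306 = $2,228.6587104
City of Bellmead: $728,319.84 × 0.0065 = $4,734.07896
Northam School District: $728,319.84 × 0.02067 = $15,054.3710928
Levies subtotal = $23,619.4124112
After credit = $23,619.4124112 − $639 = $22,980.4124112
Total = $22,980.4124112 + $180 = $23,160.4124112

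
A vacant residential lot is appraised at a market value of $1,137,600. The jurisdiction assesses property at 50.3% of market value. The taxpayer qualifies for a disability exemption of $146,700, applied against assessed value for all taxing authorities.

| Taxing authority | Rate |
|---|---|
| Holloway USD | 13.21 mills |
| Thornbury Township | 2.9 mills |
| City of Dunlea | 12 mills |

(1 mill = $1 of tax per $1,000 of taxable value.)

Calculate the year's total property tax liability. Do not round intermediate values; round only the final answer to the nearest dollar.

$11,961

Assessed value = $1,137,600 × 0.503 = $572,212.8
Taxable value = $572,212.8 − $146,700 = $425,512.8
Holloway USD: $425,512.8 × 0.01321 = $5,621.024088
Thornbury Township: $425,512.8 × 0.0029 = $1,233.98712
City of Dunlea: $425,512.8 × 0.012 = $5,106.1536
Total = $5,621.024088 + $1,233.98712 + $5,106.1536 = $11,961.164808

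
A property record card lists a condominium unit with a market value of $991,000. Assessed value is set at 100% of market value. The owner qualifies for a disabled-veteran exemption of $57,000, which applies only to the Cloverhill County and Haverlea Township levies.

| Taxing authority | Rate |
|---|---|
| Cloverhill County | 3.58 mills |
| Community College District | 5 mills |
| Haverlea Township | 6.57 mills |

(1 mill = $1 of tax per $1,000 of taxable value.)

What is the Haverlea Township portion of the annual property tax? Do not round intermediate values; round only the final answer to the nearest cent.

Assessed value = $991,000 × 1 = $991,000
Haverlea Township taxable value = $991,000 − $57,000 = $934,000
Haverlea Township levy = $934,000 × 0.00657 = $6,136.38

$6,136.38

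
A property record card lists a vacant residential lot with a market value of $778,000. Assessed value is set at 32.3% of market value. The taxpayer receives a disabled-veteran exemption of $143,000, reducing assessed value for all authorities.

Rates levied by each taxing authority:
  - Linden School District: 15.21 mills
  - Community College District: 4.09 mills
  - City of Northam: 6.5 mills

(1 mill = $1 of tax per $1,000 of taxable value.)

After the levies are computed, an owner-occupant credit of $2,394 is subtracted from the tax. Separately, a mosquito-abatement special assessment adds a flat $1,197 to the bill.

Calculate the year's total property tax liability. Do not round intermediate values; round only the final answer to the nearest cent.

$1,596.99

Assessed value = $778,000 × 0.323 = $251,294
Taxable value = $251,294 − $143,000 = $108,294
Linden School District: $108,294 × 0.01521 = $1,647.15174
Community College District: $108,294 × 0.00409 = $442.92246
City of Northam: $108,294 × 0.0065 = $703.911
Levies subtotal = $2,793.9852
After credit = $2,793.9852 − $2,394 = $399.9852
Total = $399.9852 + $1,197 = $1,596.9852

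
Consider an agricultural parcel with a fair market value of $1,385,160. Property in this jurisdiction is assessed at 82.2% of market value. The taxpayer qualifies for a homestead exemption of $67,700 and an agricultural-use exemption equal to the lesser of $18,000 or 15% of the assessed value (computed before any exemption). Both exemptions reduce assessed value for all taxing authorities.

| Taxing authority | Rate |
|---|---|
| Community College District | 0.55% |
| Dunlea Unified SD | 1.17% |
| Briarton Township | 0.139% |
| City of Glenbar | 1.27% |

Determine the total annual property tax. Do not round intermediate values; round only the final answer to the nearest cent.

Assessed value = $1,385,160 × 0.822 = $1,138,601.52
Agricultural-use exemption = min($18,000, 15% × $1,138,601.52) = min($18,000, $170,790.228) = $18,000 (dollar cap binds)
Taxable value = $1,138,601.52 − $67,700 − $18,000 = $1,052,901.52
Community College District: $1,052,901.52 × 0.0055 = $5,790.95836
Dunlea Unified SD: $1,052,901.52 × 0.0117 = $12,318.947784
Briarton Township: $1,052,901.52 × 0.00139 = $1,463.5331128
City of Glenbar: $1,052,901.52 × 0.0127 = $13,371.849304
Total = $32,945.2885608

$32,945.29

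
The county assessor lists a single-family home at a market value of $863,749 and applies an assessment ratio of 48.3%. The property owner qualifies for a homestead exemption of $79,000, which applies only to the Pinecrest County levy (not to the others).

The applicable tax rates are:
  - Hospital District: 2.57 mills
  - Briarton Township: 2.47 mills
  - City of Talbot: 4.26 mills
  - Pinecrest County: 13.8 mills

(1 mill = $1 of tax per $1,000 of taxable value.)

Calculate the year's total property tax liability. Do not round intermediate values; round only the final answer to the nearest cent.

Assessed value = $863,749 × 0.483 = $417,190.767
Hospital District: $417,190.767 × 0.00257 = $1,072.18027119
Briarton Township: $417,190.767 × 0.00247 = $1,030.46119449
City of Talbot: $417,190.767 × 0.00426 = $1,777.23266742
Pinecrest County: ($417,190.767 − $79,000) × 0.0138 = $338,190.767 × 0.0138 = $4,667.0325846
Total = $8,546.9067177

$8,546.91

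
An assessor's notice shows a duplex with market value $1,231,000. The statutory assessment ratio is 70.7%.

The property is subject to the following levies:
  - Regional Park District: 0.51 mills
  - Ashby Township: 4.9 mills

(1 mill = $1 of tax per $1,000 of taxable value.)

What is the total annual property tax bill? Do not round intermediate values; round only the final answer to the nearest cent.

Assessed value = $1,231,000 × 0.707 = $870,317
Regional Park District: $870,317 × 0.00051 = $443.86167
Ashby Township: $870,317 × 0.0049 = $4,264.5533
Total = $443.86167 + $4,264.5533 = $4,708.41497

$4,708.41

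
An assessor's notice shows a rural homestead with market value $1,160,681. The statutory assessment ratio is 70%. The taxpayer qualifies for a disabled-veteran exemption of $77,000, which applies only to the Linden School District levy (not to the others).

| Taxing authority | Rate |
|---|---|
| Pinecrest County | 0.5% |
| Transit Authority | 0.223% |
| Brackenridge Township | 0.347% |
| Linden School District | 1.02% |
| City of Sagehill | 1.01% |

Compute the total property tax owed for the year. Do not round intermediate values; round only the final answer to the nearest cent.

Assessed value = $1,160,681 × 0.7 = $812,476.7
Pinecrest County: $812,476.7 × 0.005 = $4,062.3835
Transit Authority: $812,476.7 × 0.00223 = $1,811.823041
Brackenridge Township: $812,476.7 × 0.00347 = $2,819.294149
Linden School District: ($812,476.7 − $77,000) × 0.0102 = $735,476.7 × 0.0102 = $7,501.86234
City of Sagehill: $812,476.7 × 0.0101 = $8,206.01467
Total = $24,401.3777

$24,401.38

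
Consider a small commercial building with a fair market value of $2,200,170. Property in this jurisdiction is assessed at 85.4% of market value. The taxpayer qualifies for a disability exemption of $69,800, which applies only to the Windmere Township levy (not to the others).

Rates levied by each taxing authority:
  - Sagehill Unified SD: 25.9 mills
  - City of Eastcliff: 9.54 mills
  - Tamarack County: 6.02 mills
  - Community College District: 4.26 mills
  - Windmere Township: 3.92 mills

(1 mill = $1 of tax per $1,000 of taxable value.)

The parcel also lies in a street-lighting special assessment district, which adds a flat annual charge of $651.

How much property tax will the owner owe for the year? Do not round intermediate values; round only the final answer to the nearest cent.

Assessed value = $2,200,170 × 0.854 = $1,878,945.18
Sagehill Unified SD: $1,878,945.18 × 0.0259 = $48,664.680162
City of Eastcliff: $1,878,945.18 × 0.00954 = $17,925.1370172
Tamarack County: $1,878,945.18 × 0.00602 = $11,311.2499836
Community College District: $1,878,945.18 × 0.00426 = $8,004.3064668
Windmere Township: ($1,878,945.18 − $69,800) × 0.00392 = $1,809,145.18 × 0.00392 = $7,091.8491056
Levies subtotal = $92,997.2227352
Total = $92,997.2227352 + $651 = $93,648.2227352

$93,648.22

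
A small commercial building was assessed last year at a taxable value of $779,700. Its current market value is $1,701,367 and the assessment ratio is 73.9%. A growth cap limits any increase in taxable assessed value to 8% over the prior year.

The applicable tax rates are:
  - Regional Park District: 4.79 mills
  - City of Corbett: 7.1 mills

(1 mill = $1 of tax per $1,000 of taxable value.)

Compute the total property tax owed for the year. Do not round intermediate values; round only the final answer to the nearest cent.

$10,012.28

Uncapped assessed value = $1,701,367 × 0.739 = $1,257,310.213
Cap limit = $779,700 × 1.08 = $842,076
Taxable assessed value = min($1,257,310.213, $842,076) = $842,076 (cap binds)
Regional Park District: $842,076 × 0.00479 = $4,033.54404
City of Corbett: $842,076 × 0.0071 = $5,978.7396
Total = $10,012.28364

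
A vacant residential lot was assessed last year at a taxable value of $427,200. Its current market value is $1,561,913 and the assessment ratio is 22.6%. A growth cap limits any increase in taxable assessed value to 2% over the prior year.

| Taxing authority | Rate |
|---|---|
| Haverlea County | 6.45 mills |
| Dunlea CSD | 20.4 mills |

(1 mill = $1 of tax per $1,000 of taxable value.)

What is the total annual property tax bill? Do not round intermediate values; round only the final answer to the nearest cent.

$9,477.84

Uncapped assessed value = $1,561,913 × 0.226 = $352,992.338
Cap limit = $427,200 × 1.02 = $435,744
Taxable assessed value = min($352,992.338, $435,744) = $352,992.338 (cap does not bind)
Haverlea County: $352,992.338 × 0.00645 = $2,276.8005801
Dunlea CSD: $352,992.338 × 0.0204 = $7,201.0436952
Total = $9,477.8442753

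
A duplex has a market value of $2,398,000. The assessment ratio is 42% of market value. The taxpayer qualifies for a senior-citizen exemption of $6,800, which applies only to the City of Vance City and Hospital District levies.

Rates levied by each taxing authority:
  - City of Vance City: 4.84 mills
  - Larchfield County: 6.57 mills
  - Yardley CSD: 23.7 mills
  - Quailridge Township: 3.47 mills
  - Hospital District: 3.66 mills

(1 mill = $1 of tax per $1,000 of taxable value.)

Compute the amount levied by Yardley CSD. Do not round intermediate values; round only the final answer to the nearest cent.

$23,869.69

Assessed value = $2,398,000 × 0.42 = $1,007,160
Yardley CSD taxable value = $1,007,160 (exemption does not apply)
Yardley CSD levy = $1,007,160 × 0.0237 = $23,869.692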